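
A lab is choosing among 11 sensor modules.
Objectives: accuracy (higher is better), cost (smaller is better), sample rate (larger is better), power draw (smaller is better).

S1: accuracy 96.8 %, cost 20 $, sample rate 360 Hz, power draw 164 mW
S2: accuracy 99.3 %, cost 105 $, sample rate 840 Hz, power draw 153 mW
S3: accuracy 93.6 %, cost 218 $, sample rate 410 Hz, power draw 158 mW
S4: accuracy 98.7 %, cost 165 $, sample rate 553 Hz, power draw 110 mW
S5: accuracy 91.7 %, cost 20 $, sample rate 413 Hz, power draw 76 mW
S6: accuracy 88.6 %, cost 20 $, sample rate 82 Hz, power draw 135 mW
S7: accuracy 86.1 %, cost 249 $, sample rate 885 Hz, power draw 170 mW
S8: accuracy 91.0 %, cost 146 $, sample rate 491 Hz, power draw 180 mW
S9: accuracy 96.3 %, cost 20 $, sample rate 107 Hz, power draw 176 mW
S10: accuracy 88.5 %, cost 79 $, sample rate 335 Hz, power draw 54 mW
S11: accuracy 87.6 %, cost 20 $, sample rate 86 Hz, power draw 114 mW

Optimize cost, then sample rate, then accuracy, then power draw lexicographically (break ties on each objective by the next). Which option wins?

S5

First minimize cost: best is 20, kept {S1, S5, S6, S9, S11}.
Then maximize sample rate: best is 413, kept {S5}.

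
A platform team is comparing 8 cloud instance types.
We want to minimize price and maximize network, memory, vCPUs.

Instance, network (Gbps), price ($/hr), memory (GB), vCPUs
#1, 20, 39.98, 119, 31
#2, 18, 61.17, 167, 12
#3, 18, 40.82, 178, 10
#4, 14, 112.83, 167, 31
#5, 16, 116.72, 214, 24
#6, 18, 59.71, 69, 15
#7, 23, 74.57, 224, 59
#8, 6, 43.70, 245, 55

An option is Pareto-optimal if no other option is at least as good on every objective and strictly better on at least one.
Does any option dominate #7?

No

#1: worse on network (20 vs 23).
#2: worse on network (18 vs 23).
#3: worse on network (18 vs 23).
#4: worse on network (14 vs 23).
#5: worse on network (16 vs 23).
#6: worse on network (18 vs 23).
#8: worse on network (6 vs 23).
No option is at least as good as #7 on every objective and strictly better on one.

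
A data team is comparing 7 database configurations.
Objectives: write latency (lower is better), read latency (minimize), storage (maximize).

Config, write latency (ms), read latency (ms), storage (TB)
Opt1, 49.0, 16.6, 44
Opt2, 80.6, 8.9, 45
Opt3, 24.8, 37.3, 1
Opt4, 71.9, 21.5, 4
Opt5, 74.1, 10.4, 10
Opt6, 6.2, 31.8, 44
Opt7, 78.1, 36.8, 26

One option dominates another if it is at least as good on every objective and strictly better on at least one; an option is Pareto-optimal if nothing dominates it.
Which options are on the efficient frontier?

Opt1, Opt2, Opt5, Opt6

Opt1: not dominated.
Opt2: not dominated (best read latency).
Opt3: dominated by Opt6 (write latency 6.2≤24.8, read latency 31.8≤37.3, storage 44≥1).
Opt4: dominated by Opt1 (write latency 49.0≤71.9, read latency 16.6≤21.5, storage 44≥4).
Opt5: not dominated.
Opt6: not dominated (best write latency).
Opt7: dominated by Opt1 (write latency 49.0≤78.1, read latency 16.6≤36.8, storage 44≥26).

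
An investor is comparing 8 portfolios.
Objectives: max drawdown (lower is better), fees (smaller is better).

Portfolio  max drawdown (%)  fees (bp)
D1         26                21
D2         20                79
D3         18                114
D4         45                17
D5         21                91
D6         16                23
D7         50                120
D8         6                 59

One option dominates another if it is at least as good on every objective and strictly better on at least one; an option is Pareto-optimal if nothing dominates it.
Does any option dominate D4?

No

D1: worse on fees (21 vs 17).
D2: worse on fees (79 vs 17).
D3: worse on fees (114 vs 17).
D5: worse on fees (91 vs 17).
D6: worse on fees (23 vs 17).
D7: worse on max drawdown (50 vs 45).
D8: worse on fees (59 vs 17).
No option is at least as good as D4 on every objective and strictly better on one.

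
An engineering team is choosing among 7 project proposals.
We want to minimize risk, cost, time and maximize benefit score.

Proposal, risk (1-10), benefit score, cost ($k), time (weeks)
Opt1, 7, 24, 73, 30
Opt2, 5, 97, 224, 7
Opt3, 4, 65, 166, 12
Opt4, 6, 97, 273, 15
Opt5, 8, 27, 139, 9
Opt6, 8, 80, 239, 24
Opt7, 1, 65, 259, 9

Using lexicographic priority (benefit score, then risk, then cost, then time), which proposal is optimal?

Opt2

First maximize benefit score: best is 97, kept {Opt2, Opt4}.
Then minimize risk: best is 5, kept {Opt2}.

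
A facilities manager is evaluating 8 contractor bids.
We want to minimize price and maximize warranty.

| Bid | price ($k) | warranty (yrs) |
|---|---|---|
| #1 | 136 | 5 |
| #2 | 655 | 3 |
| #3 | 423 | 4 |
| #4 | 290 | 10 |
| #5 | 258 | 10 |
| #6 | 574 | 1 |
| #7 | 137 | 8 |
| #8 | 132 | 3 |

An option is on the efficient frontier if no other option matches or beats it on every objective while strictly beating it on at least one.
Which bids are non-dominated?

#1, #5, #7, #8

#1: not dominated.
#2: dominated by #1 (price 136≤655, warranty 5≥3).
#3: dominated by #1 (price 136≤423, warranty 5≥4).
#4: dominated by #5 (price 258≤290, warranty 10≥10).
#5: not dominated.
#6: dominated by #1 (price 136≤574, warranty 5≥1).
#7: not dominated.
#8: not dominated (best price).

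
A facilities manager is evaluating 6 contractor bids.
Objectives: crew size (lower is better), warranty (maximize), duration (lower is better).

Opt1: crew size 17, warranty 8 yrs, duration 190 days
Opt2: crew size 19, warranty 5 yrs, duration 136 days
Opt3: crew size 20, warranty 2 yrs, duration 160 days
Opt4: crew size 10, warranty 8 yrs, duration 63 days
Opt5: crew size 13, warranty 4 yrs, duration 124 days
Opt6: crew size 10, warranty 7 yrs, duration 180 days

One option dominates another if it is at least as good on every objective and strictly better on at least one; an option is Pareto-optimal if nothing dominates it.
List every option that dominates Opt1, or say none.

Opt4

Opt4: crew size 10≤17, warranty 8≥8, duration 63≤190 — dominates Opt1.
Others (Opt2, Opt3, Opt5, Opt6) are each worse than Opt1 on at least one objective.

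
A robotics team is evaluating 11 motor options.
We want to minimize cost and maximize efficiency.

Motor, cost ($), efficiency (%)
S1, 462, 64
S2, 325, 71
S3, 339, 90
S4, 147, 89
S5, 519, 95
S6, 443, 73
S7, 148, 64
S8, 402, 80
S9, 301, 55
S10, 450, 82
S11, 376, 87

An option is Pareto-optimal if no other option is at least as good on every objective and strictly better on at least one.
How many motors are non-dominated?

S1: dominated by S2 (cost 325≤462, efficiency 71≥64).
S2: dominated by S4 (cost 147≤325, efficiency 89≥71).
S3: not dominated.
S4: not dominated (best cost).
S5: not dominated (best efficiency).
S6: dominated by S3 (cost 339≤443, efficiency 90≥73).
S7: dominated by S4 (cost 147≤148, efficiency 89≥64).
S8: dominated by S3 (cost 339≤402, efficiency 90≥80).
S9: dominated by S4 (cost 147≤301, efficiency 89≥55).
S10: dominated by S3 (cost 339≤450, efficiency 90≥82).
S11: dominated by S3 (cost 339≤376, efficiency 90≥87).
Pareto-optimal: S3, S4, S5 → 3.

3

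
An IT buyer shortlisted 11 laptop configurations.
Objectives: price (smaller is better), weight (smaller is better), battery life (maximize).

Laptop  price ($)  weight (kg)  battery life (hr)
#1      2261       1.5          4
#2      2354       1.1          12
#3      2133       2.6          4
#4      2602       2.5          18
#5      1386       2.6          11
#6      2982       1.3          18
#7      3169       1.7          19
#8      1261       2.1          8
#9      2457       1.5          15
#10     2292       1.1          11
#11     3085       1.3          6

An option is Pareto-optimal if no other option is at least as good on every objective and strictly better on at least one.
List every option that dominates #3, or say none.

#5, #8

#5: price 1386≤2133, weight 2.6≤2.6, battery life 11≥4 — dominates #3.
#8: price 1261≤2133, weight 2.1≤2.6, battery life 8≥4 — dominates #3.
Others (#1, #2, #4, #6, #7, #9, #10, #11) are each worse than #3 on at least one objective.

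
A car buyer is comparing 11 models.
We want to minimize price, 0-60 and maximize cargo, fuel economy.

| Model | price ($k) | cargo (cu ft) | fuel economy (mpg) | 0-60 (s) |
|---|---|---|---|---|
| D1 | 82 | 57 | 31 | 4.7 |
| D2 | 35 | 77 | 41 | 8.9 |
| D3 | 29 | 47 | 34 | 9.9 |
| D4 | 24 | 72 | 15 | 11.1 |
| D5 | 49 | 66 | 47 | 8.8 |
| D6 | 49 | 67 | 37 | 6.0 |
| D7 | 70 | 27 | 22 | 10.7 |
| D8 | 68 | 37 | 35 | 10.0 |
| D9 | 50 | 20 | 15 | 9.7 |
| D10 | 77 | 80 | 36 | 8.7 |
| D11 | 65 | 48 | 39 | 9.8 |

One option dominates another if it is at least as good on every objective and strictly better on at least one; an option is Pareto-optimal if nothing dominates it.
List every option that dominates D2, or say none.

none

D1: worse on price (82 vs 35).
D3: worse on cargo (47 vs 77).
D4: worse on cargo (72 vs 77).
D5: worse on price (49 vs 35).
D6: worse on price (49 vs 35).
D7: worse on price (70 vs 35).
D8: worse on price (68 vs 35).
D9: worse on price (50 vs 35).
D10: worse on price (77 vs 35).
D11: worse on price (65 vs 35).
No option dominates D2.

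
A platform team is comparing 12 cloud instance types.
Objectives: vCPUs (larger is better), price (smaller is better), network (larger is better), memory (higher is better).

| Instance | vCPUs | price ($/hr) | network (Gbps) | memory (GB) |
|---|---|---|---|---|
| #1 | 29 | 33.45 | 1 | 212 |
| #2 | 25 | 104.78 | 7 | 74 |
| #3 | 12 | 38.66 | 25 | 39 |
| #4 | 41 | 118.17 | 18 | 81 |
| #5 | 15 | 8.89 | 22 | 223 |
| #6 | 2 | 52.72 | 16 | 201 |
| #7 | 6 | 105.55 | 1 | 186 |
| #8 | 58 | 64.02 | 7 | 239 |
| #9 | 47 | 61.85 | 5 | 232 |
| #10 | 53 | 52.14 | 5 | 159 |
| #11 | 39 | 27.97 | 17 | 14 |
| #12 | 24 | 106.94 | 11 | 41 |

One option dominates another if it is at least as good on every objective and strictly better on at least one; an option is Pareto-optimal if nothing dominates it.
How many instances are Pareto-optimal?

#1: not dominated.
#2: dominated by #8 (vCPUs 58≥25, price 64.02≤104.78, network 7≥7, memory 239≥74).
#3: not dominated (best network).
#4: not dominated.
#5: not dominated (best price).
#6: dominated by #5 (vCPUs 15≥2, price 8.89≤52.72, network 22≥16, memory 223≥201).
#7: dominated by #1 (vCPUs 29≥6, price 33.45≤105.55, network 1≥1, memory 212≥186).
#8: not dominated (best vCPUs).
#9: not dominated.
#10: not dominated.
#11: not dominated.
#12: not dominated.
Pareto-optimal: #1, #3, #4, #5, #8, #9, #10, #11, #12 → 9.

9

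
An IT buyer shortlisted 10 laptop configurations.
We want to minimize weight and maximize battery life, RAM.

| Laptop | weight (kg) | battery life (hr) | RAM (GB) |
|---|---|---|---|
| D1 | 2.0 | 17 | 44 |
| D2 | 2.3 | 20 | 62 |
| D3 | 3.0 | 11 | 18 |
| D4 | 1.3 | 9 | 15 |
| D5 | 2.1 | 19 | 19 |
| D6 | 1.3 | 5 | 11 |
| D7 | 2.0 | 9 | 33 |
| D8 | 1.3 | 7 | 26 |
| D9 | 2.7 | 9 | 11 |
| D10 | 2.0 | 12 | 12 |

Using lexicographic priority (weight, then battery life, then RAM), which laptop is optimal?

First minimize weight: best is 1.3, kept {D4, D6, D8}.
Then maximize battery life: best is 9, kept {D4}.

D4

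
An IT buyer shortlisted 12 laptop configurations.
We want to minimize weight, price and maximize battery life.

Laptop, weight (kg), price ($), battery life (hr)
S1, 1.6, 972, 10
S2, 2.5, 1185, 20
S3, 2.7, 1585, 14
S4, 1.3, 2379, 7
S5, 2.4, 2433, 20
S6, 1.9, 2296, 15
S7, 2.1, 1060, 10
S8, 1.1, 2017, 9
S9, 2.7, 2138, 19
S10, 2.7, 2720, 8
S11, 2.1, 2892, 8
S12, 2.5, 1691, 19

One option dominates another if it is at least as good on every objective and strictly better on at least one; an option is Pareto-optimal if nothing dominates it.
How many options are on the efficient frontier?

S1: not dominated (best price).
S2: not dominated.
S3: dominated by S2 (weight 2.5≤2.7, price 1185≤1585, battery life 20≥14).
S4: dominated by S8 (weight 1.1≤1.3, price 2017≤2379, battery life 9≥7).
S5: not dominated.
S6: not dominated.
S7: dominated by S1 (weight 1.6≤2.1, price 972≤1060, battery life 10≥10).
S8: not dominated (best weight).
S9: dominated by S2 (weight 2.5≤2.7, price 1185≤2138, battery life 20≥19).
S10: dominated by S1 (weight 1.6≤2.7, price 972≤2720, battery life 10≥8).
S11: dominated by S1 (weight 1.6≤2.1, price 972≤2892, battery life 10≥8).
S12: dominated by S2 (weight 2.5≤2.5, price 1185≤1691, battery life 20≥19).
Pareto-optimal: S1, S2, S5, S6, S8 → 5.

5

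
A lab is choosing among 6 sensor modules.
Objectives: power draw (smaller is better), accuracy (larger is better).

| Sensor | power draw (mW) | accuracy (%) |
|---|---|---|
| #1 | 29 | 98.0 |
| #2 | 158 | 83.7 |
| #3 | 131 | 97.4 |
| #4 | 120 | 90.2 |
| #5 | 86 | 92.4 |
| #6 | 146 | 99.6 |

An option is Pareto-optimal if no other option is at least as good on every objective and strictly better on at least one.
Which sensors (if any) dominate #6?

#1: worse on accuracy (98.0 vs 99.6).
#2: worse on power draw (158 vs 146).
#3: worse on accuracy (97.4 vs 99.6).
#4: worse on accuracy (90.2 vs 99.6).
#5: worse on accuracy (92.4 vs 99.6).
No option dominates #6.

none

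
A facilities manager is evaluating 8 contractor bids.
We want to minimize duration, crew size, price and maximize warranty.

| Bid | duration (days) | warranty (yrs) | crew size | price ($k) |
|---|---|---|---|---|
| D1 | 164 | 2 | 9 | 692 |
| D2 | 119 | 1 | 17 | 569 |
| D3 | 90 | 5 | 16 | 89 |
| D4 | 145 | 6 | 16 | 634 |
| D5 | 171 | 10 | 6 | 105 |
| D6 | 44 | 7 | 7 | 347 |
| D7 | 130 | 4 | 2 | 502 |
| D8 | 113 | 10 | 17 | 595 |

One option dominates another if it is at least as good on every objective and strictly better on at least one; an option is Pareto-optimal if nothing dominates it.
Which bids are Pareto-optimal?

D3, D5, D6, D7, D8

D1: dominated by D6 (duration 44≤164, warranty 7≥2, crew size 7≤9, price 347≤692).
D2: dominated by D3 (duration 90≤119, warranty 5≥1, crew size 16≤17, price 89≤569).
D3: not dominated (best price).
D4: dominated by D6 (duration 44≤145, warranty 7≥6, crew size 7≤16, price 347≤634).
D5: not dominated.
D6: not dominated (best duration).
D7: not dominated (best crew size).
D8: not dominated.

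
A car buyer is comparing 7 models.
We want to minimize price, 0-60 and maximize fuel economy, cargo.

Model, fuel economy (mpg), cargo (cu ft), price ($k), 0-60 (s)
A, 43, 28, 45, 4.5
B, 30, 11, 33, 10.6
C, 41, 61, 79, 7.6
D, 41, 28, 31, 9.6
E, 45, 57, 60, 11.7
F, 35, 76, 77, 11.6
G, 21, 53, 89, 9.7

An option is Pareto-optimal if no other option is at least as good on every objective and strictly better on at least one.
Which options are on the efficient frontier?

A: not dominated (best 0-60).
B: dominated by D (fuel economy 41≥30, cargo 28≥11, price 31≤33, 0-60 9.6≤10.6).
C: not dominated.
D: not dominated (best price).
E: not dominated (best fuel economy).
F: not dominated (best cargo).
G: dominated by C (fuel economy 41≥21, cargo 61≥53, price 79≤89, 0-60 7.6≤9.7).

A, C, D, E, F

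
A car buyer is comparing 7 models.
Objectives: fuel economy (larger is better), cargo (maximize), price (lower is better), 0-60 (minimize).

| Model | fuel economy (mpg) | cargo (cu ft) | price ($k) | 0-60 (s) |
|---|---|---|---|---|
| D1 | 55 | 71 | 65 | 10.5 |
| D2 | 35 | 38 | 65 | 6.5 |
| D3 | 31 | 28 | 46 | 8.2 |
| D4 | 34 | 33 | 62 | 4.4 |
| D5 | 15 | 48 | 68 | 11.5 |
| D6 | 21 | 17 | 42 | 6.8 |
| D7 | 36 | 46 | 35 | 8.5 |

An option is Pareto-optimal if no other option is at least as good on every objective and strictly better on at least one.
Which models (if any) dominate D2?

D1: worse on 0-60 (10.5 vs 6.5).
D3: worse on fuel economy (31 vs 35).
D4: worse on fuel economy (34 vs 35).
D5: worse on fuel economy (15 vs 35).
D6: worse on fuel economy (21 vs 35).
D7: worse on 0-60 (8.5 vs 6.5).
No option dominates D2.

none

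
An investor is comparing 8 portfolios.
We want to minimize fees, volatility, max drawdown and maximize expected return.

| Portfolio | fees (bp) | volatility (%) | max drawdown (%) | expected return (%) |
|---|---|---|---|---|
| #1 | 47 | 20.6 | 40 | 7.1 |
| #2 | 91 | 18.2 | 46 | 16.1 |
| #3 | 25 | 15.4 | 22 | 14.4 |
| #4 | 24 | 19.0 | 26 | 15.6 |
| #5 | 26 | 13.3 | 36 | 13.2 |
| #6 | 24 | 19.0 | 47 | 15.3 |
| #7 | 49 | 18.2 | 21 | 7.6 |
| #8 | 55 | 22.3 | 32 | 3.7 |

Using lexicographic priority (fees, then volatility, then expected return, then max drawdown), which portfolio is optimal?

First minimize fees: best is 24, kept {#4, #6}.
Then minimize volatility: best is 19.0, kept {#4, #6}.
Then maximize expected return: best is 15.6, kept {#4}.

#4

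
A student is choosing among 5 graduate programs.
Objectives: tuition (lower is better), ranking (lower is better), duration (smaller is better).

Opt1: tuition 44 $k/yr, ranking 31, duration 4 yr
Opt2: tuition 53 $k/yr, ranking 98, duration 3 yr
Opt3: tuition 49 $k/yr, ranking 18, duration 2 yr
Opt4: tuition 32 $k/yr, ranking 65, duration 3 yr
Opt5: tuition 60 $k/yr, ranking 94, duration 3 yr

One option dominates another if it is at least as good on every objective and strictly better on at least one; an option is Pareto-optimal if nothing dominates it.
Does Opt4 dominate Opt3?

Opt4 vs Opt3: Opt4 is worse on ranking (65 vs 18), so it does not dominate Opt3.

No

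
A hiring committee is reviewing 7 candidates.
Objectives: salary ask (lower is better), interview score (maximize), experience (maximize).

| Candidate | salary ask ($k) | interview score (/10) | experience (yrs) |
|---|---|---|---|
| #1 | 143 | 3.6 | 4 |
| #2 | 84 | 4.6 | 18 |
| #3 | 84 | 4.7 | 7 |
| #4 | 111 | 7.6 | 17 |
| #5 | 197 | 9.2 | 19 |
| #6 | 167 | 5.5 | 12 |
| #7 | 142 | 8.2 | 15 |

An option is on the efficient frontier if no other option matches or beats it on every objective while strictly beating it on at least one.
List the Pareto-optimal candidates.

#1: dominated by #2 (salary ask 84≤143, interview score 4.6≥3.6, experience 18≥4).
#2: not dominated.
#3: not dominated.
#4: not dominated.
#5: not dominated (best interview score).
#6: dominated by #4 (salary ask 111≤167, interview score 7.6≥5.5, experience 17≥12).
#7: not dominated.

#2, #3, #4, #5, #7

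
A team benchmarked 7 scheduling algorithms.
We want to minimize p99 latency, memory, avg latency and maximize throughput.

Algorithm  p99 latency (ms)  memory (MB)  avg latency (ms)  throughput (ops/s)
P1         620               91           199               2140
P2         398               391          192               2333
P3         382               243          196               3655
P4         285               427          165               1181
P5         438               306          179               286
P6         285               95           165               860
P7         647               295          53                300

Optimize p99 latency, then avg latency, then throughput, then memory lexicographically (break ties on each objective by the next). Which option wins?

First minimize p99 latency: best is 285, kept {P4, P6}.
Then minimize avg latency: best is 165, kept {P4, P6}.
Then maximize throughput: best is 1181, kept {P4}.

P4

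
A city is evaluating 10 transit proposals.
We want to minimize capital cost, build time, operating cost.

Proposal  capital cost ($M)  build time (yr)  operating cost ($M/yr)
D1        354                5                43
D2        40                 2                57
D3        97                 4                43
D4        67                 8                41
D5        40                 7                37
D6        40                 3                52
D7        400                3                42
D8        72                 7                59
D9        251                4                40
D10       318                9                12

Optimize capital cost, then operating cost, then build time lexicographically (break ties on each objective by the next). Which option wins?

First minimize capital cost: best is 40, kept {D2, D5, D6}.
Then minimize operating cost: best is 37, kept {D5}.

D5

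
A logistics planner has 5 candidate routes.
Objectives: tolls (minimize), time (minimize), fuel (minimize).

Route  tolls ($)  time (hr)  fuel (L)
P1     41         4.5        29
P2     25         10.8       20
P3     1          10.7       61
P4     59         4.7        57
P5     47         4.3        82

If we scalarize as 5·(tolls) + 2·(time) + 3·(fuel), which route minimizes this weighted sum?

P1: 5·41 + 2·4.5 + 3·29 = 301.0
P2: 5·25 + 2·10.8 + 3·20 = 206.6
P3: 5·1 + 2·10.7 + 3·61 = 209.4
P4: 5·59 + 2·4.7 + 3·57 = 475.4
P5: 5·47 + 2·4.3 + 3·82 = 489.6
Lowest: P2 at 206.6.

P2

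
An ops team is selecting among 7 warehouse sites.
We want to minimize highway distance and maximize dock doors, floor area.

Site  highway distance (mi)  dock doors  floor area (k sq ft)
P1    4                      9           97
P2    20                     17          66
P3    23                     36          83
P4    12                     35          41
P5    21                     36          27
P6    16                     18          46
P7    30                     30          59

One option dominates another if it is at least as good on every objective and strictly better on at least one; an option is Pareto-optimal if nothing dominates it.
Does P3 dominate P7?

P3 vs P7: highway distance 23≤30, dock doors 36≥30, floor area 83≥59 — P3 is at least as good on every objective with at least one strict improvement.

Yes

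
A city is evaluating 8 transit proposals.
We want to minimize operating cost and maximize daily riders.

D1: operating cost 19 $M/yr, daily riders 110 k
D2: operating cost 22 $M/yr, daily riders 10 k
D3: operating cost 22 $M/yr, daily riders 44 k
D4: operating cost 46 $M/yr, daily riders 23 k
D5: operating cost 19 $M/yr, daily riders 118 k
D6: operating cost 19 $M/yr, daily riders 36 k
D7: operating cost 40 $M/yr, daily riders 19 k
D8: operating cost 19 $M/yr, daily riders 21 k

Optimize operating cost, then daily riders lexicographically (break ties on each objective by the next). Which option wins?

D5

First minimize operating cost: best is 19, kept {D1, D5, D6, D8}.
Then maximize daily riders: best is 118, kept {D5}.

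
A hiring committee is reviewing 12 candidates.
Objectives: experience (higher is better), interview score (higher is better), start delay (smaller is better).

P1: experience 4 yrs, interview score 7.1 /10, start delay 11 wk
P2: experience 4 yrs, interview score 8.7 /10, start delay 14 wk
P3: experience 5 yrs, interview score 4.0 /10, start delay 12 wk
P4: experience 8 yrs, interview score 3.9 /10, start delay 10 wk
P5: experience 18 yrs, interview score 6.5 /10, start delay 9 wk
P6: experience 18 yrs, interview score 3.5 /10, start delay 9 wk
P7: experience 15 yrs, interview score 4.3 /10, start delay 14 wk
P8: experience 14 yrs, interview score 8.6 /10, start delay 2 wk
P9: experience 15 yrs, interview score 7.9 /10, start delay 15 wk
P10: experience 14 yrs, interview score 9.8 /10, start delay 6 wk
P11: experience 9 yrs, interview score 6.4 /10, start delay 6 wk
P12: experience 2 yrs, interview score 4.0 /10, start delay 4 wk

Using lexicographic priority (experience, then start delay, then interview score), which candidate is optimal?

P5

First maximize experience: best is 18, kept {P5, P6}.
Then minimize start delay: best is 9, kept {P5, P6}.
Then maximize interview score: best is 6.5, kept {P5}.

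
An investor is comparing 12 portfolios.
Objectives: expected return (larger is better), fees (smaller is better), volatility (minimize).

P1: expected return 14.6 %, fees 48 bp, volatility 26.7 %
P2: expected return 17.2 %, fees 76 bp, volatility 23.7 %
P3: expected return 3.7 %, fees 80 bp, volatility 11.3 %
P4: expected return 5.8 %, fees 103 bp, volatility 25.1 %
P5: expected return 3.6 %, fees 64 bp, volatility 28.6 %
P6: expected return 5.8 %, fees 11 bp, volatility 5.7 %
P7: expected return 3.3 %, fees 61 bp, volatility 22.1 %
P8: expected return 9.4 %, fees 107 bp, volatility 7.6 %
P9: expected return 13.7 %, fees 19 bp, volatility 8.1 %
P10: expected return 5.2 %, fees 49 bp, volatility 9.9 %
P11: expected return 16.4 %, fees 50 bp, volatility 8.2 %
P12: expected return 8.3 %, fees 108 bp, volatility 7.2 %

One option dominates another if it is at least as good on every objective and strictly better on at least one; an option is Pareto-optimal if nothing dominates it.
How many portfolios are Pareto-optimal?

7

P1: not dominated.
P2: not dominated (best expected return).
P3: dominated by P6 (expected return 5.8≥3.7, fees 11≤80, volatility 5.7≤11.3).
P4: dominated by P2 (expected return 17.2≥5.8, fees 76≤103, volatility 23.7≤25.1).
P5: dominated by P1 (expected return 14.6≥3.6, fees 48≤64, volatility 26.7≤28.6).
P6: not dominated (best fees).
P7: dominated by P6 (expected return 5.8≥3.3, fees 11≤61, volatility 5.7≤22.1).
P8: not dominated.
P9: not dominated.
P10: dominated by P6 (expected return 5.8≥5.2, fees 11≤49, volatility 5.7≤9.9).
P11: not dominated.
P12: not dominated.
Pareto-optimal: P1, P2, P6, P8, P9, P11, P12 → 7.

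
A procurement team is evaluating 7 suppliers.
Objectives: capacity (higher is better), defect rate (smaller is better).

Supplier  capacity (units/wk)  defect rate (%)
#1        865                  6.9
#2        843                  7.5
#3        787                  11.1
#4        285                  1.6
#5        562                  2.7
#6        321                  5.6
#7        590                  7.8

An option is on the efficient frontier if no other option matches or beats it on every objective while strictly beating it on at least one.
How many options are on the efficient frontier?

3

#1: not dominated (best capacity).
#2: dominated by #1 (capacity 865≥843, defect rate 6.9≤7.5).
#3: dominated by #1 (capacity 865≥787, defect rate 6.9≤11.1).
#4: not dominated (best defect rate).
#5: not dominated.
#6: dominated by #5 (capacity 562≥321, defect rate 2.7≤5.6).
#7: dominated by #1 (capacity 865≥590, defect rate 6.9≤7.8).
Pareto-optimal: #1, #4, #5 → 3.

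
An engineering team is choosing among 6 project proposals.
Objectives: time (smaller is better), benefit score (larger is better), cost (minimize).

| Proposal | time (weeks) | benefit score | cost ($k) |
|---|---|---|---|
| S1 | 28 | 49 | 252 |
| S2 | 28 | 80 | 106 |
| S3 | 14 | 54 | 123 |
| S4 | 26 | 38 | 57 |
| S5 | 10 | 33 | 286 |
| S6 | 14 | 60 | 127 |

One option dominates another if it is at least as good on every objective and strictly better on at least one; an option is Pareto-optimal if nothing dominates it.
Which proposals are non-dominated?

S2, S3, S4, S5, S6

S1: dominated by S2 (time 28≤28, benefit score 80≥49, cost 106≤252).
S2: not dominated (best benefit score).
S3: not dominated.
S4: not dominated (best cost).
S5: not dominated (best time).
S6: not dominated.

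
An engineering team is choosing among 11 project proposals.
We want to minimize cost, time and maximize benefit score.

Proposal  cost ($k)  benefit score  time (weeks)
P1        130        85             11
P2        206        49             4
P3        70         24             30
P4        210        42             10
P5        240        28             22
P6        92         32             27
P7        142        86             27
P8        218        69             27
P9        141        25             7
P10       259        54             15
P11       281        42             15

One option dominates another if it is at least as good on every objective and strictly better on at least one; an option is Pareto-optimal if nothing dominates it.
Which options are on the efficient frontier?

P1, P2, P3, P6, P7, P9

P1: not dominated.
P2: not dominated (best time).
P3: not dominated (best cost).
P4: dominated by P2 (cost 206≤210, benefit score 49≥42, time 4≤10).
P5: dominated by P1 (cost 130≤240, benefit score 85≥28, time 11≤22).
P6: not dominated.
P7: not dominated (best benefit score).
P8: dominated by P1 (cost 130≤218, benefit score 85≥69, time 11≤27).
P9: not dominated.
P10: dominated by P1 (cost 130≤259, benefit score 85≥54, time 11≤15).
P11: dominated by P1 (cost 130≤281, benefit score 85≥42, time 11≤15).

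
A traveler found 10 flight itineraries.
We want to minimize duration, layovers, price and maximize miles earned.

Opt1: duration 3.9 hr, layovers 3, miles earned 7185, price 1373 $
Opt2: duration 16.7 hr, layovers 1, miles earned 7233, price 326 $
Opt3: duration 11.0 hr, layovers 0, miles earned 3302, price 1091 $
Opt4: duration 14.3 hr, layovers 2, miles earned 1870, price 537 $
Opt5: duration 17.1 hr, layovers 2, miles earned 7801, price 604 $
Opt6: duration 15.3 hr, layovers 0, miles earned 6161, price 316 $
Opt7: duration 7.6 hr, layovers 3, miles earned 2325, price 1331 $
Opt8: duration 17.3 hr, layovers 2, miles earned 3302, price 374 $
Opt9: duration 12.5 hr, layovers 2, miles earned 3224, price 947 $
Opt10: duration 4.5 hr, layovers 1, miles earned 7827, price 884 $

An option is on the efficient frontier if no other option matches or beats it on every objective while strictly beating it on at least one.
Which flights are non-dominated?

Opt1: not dominated (best duration).
Opt2: not dominated.
Opt3: not dominated.
Opt4: not dominated.
Opt5: not dominated.
Opt6: not dominated (best price).
Opt7: dominated by Opt10 (duration 4.5≤7.6, layovers 1≤3, miles earned 7827≥2325, price 884≤1331).
Opt8: dominated by Opt2 (duration 16.7≤17.3, layovers 1≤2, miles earned 7233≥3302, price 326≤374).
Opt9: dominated by Opt10 (duration 4.5≤12.5, layovers 1≤2, miles earned 7827≥3224, price 884≤947).
Opt10: not dominated (best miles earned).

Opt1, Opt2, Opt3, Opt4, Opt5, Opt6, Opt10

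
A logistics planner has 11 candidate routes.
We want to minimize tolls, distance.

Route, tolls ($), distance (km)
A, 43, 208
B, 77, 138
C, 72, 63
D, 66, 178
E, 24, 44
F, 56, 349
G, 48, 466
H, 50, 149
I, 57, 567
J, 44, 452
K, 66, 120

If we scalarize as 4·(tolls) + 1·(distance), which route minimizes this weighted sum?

E

A: 4·43 + 1·208 = 380
B: 4·77 + 1·138 = 446
C: 4·72 + 1·63 = 351
D: 4·66 + 1·178 = 442
E: 4·24 + 1·44 = 140
F: 4·56 + 1·349 = 573
G: 4·48 + 1·466 = 658
H: 4·50 + 1·149 = 349
I: 4·57 + 1·567 = 795
J: 4·44 + 1·452 = 628
K: 4·66 + 1·120 = 384
Lowest: E at 140.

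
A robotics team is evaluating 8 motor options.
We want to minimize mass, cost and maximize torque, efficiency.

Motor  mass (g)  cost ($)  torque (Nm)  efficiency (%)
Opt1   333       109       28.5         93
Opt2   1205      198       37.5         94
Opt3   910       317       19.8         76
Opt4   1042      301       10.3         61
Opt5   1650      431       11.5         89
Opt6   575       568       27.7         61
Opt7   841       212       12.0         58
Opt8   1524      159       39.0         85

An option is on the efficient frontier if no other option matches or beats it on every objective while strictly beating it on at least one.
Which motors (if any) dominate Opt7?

Opt1: mass 333≤841, cost 109≤212, torque 28.5≥12.0, efficiency 93≥58 — dominates Opt7.
Others (Opt2, Opt3, Opt4, Opt5, Opt6, Opt8) are each worse than Opt7 on at least one objective.

Opt1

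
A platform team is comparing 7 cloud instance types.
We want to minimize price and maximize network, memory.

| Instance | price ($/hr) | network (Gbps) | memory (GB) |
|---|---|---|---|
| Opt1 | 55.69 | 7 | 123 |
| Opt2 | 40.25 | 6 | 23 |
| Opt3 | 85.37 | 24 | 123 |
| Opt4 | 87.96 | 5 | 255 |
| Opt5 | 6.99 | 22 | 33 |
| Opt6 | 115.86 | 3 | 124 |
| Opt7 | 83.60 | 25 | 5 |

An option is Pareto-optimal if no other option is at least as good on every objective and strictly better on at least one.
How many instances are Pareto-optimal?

Opt1: not dominated.
Opt2: dominated by Opt5 (price 6.99≤40.25, network 22≥6, memory 33≥23).
Opt3: not dominated.
Opt4: not dominated (best memory).
Opt5: not dominated (best price).
Opt6: dominated by Opt4 (price 87.96≤115.86, network 5≥3, memory 255≥124).
Opt7: not dominated (best network).
Pareto-optimal: Opt1, Opt3, Opt4, Opt5, Opt7 → 5.

5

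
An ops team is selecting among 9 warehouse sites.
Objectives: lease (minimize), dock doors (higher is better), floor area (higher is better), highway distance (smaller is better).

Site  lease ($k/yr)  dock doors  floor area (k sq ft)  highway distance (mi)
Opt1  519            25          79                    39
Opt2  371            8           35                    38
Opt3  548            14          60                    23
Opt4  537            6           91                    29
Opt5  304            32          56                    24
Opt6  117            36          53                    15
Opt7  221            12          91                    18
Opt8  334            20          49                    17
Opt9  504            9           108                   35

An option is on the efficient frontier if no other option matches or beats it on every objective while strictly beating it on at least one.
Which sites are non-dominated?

Opt1, Opt3, Opt5, Opt6, Opt7, Opt9

Opt1: not dominated.
Opt2: dominated by Opt5 (lease 304≤371, dock doors 32≥8, floor area 56≥35, highway distance 24≤38).
Opt3: not dominated.
Opt4: dominated by Opt7 (lease 221≤537, dock doors 12≥6, floor area 91≥91, highway distance 18≤29).
Opt5: not dominated.
Opt6: not dominated (best lease).
Opt7: not dominated.
Opt8: dominated by Opt6 (lease 117≤334, dock doors 36≥20, floor area 53≥49, highway distance 15≤17).
Opt9: not dominated (best floor area).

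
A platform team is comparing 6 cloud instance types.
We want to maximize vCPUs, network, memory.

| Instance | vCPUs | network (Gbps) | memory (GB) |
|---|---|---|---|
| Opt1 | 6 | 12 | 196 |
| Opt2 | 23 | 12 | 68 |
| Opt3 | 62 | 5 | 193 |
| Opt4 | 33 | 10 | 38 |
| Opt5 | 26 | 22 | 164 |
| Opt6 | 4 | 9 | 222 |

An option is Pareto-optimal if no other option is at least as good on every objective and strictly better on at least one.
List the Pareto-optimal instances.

Opt1, Opt3, Opt4, Opt5, Opt6

Opt1: not dominated.
Opt2: dominated by Opt5 (vCPUs 26≥23, network 22≥12, memory 164≥68).
Opt3: not dominated (best vCPUs).
Opt4: not dominated.
Opt5: not dominated (best network).
Opt6: not dominated (best memory).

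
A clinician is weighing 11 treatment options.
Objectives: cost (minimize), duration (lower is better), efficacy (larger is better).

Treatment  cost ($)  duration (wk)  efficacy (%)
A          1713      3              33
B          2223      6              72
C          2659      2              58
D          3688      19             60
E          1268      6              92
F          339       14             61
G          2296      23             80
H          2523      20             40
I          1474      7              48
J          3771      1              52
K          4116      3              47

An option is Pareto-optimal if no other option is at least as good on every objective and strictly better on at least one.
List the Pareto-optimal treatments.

A, C, E, F, J

A: not dominated.
B: dominated by E (cost 1268≤2223, duration 6≤6, efficacy 92≥72).
C: not dominated.
D: dominated by B (cost 2223≤3688, duration 6≤19, efficacy 72≥60).
E: not dominated (best efficacy).
F: not dominated (best cost).
G: dominated by E (cost 1268≤2296, duration 6≤23, efficacy 92≥80).
H: dominated by B (cost 2223≤2523, duration 6≤20, efficacy 72≥40).
I: dominated by E (cost 1268≤1474, duration 6≤7, efficacy 92≥48).
J: not dominated (best duration).
K: dominated by C (cost 2659≤4116, duration 2≤3, efficacy 58≥47).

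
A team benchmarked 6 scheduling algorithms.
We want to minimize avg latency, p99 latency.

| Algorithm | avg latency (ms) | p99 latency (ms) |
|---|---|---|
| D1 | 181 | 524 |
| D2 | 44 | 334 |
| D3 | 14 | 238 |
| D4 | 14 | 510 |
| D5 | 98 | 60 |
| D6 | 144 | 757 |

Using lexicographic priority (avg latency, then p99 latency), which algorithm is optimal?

D3

First minimize avg latency: best is 14, kept {D3, D4}.
Then minimize p99 latency: best is 238, kept {D3}.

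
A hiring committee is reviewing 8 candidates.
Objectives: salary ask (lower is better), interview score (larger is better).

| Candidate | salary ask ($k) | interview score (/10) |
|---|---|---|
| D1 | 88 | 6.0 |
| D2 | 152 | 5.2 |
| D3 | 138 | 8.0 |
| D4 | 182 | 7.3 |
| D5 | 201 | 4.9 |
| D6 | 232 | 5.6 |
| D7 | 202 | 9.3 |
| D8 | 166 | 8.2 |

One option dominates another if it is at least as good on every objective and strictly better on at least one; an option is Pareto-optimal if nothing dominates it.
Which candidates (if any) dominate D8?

none

D1: worse on interview score (6.0 vs 8.2).
D2: worse on interview score (5.2 vs 8.2).
D3: worse on interview score (8.0 vs 8.2).
D4: worse on salary ask (182 vs 166).
D5: worse on salary ask (201 vs 166).
D6: worse on salary ask (232 vs 166).
D7: worse on salary ask (202 vs 166).
No option dominates D8.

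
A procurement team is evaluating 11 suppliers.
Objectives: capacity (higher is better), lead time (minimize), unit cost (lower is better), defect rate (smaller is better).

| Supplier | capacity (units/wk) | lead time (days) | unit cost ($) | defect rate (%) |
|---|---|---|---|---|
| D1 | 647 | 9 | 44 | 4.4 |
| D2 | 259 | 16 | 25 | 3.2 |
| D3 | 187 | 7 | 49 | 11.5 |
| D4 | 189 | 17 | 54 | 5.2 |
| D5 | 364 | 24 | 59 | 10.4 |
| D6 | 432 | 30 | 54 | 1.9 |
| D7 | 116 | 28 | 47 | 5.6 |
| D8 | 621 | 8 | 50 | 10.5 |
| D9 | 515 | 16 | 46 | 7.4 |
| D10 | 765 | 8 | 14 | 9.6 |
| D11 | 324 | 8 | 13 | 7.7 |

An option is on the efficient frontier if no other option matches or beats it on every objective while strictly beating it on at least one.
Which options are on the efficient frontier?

D1: not dominated.
D2: not dominated.
D3: not dominated (best lead time).
D4: dominated by D1 (capacity 647≥189, lead time 9≤17, unit cost 44≤54, defect rate 4.4≤5.2).
D5: dominated by D1 (capacity 647≥364, lead time 9≤24, unit cost 44≤59, defect rate 4.4≤10.4).
D6: not dominated (best defect rate).
D7: dominated by D1 (capacity 647≥116, lead time 9≤28, unit cost 44≤47, defect rate 4.4≤5.6).
D8: dominated by D10 (capacity 765≥621, lead time 8≤8, unit cost 14≤50, defect rate 9.6≤10.5).
D9: dominated by D1 (capacity 647≥515, lead time 9≤16, unit cost 44≤46, defect rate 4.4≤7.4).
D10: not dominated (best capacity).
D11: not dominated (best unit cost).

D1, D2, D3, D6, D10, D11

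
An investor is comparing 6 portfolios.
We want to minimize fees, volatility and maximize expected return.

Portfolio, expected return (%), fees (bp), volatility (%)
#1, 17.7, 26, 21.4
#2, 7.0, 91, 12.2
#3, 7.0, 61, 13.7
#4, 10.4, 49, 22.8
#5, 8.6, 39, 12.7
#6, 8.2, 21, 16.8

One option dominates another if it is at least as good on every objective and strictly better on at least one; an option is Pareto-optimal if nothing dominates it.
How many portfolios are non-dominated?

4

#1: not dominated (best expected return).
#2: not dominated (best volatility).
#3: dominated by #5 (expected return 8.6≥7.0, fees 39≤61, volatility 12.7≤13.7).
#4: dominated by #1 (expected return 17.7≥10.4, fees 26≤49, volatility 21.4≤22.8).
#5: not dominated.
#6: not dominated (best fees).
Pareto-optimal: #1, #2, #5, #6 → 4.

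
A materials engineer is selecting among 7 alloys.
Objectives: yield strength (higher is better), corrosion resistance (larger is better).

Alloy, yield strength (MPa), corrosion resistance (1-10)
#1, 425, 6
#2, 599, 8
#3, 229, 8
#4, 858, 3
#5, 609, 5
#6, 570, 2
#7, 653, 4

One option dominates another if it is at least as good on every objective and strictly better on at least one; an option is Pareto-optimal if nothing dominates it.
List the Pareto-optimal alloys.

#2, #4, #5, #7

#1: dominated by #2 (yield strength 599≥425, corrosion resistance 8≥6).
#2: not dominated.
#3: dominated by #2 (yield strength 599≥229, corrosion resistance 8≥8).
#4: not dominated (best yield strength).
#5: not dominated.
#6: dominated by #2 (yield strength 599≥570, corrosion resistance 8≥2).
#7: not dominated.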